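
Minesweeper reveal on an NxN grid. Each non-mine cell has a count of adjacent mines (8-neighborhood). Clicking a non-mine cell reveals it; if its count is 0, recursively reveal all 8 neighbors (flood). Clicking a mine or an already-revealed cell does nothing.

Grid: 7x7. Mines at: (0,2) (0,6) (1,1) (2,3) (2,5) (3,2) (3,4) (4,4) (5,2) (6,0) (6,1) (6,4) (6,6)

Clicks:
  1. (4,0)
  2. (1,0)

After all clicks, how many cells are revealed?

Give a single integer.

Click 1 (4,0) count=0: revealed 8 new [(2,0) (2,1) (3,0) (3,1) (4,0) (4,1) (5,0) (5,1)] -> total=8
Click 2 (1,0) count=1: revealed 1 new [(1,0)] -> total=9

Answer: 9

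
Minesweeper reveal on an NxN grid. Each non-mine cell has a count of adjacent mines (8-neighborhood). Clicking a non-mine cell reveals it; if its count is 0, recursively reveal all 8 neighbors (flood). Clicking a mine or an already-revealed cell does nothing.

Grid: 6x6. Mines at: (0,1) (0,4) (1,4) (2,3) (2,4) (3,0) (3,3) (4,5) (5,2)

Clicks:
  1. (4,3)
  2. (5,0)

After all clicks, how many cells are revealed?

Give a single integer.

Answer: 5

Derivation:
Click 1 (4,3) count=2: revealed 1 new [(4,3)] -> total=1
Click 2 (5,0) count=0: revealed 4 new [(4,0) (4,1) (5,0) (5,1)] -> total=5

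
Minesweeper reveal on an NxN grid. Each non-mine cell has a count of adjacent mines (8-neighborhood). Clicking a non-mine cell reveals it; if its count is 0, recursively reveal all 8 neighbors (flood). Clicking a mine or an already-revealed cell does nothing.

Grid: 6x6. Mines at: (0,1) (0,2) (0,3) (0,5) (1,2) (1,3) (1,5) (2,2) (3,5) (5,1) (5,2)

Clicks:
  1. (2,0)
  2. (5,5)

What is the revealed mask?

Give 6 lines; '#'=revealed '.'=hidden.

Answer: ......
##....
##....
##....
##.###
...###

Derivation:
Click 1 (2,0) count=0: revealed 8 new [(1,0) (1,1) (2,0) (2,1) (3,0) (3,1) (4,0) (4,1)] -> total=8
Click 2 (5,5) count=0: revealed 6 new [(4,3) (4,4) (4,5) (5,3) (5,4) (5,5)] -> total=14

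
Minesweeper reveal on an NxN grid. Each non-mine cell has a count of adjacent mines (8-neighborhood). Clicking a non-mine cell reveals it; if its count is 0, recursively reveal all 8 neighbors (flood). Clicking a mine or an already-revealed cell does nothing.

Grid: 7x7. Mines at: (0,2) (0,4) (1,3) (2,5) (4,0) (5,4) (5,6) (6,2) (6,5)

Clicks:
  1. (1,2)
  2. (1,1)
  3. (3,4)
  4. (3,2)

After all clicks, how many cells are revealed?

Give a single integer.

Click 1 (1,2) count=2: revealed 1 new [(1,2)] -> total=1
Click 2 (1,1) count=1: revealed 1 new [(1,1)] -> total=2
Click 3 (3,4) count=1: revealed 1 new [(3,4)] -> total=3
Click 4 (3,2) count=0: revealed 19 new [(0,0) (0,1) (1,0) (2,0) (2,1) (2,2) (2,3) (2,4) (3,0) (3,1) (3,2) (3,3) (4,1) (4,2) (4,3) (4,4) (5,1) (5,2) (5,3)] -> total=22

Answer: 22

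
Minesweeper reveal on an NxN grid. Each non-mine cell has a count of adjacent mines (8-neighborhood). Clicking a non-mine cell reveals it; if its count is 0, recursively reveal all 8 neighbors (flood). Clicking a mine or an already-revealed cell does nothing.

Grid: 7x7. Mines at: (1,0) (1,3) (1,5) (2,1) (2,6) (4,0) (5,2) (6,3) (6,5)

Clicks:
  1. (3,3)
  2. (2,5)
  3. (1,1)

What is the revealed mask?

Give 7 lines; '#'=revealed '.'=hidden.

Click 1 (3,3) count=0: revealed 18 new [(2,2) (2,3) (2,4) (2,5) (3,2) (3,3) (3,4) (3,5) (3,6) (4,2) (4,3) (4,4) (4,5) (4,6) (5,3) (5,4) (5,5) (5,6)] -> total=18
Click 2 (2,5) count=2: revealed 0 new [(none)] -> total=18
Click 3 (1,1) count=2: revealed 1 new [(1,1)] -> total=19

Answer: .......
.#.....
..####.
..#####
..#####
...####
.......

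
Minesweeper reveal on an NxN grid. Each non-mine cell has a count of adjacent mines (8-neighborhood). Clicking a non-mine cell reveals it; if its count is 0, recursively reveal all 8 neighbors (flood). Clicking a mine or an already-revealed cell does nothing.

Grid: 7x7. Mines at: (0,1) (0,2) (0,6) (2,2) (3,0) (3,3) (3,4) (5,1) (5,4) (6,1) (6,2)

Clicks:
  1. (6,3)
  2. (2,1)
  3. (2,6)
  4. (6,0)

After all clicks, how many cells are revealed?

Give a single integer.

Click 1 (6,3) count=2: revealed 1 new [(6,3)] -> total=1
Click 2 (2,1) count=2: revealed 1 new [(2,1)] -> total=2
Click 3 (2,6) count=0: revealed 12 new [(1,5) (1,6) (2,5) (2,6) (3,5) (3,6) (4,5) (4,6) (5,5) (5,6) (6,5) (6,6)] -> total=14
Click 4 (6,0) count=2: revealed 1 new [(6,0)] -> total=15

Answer: 15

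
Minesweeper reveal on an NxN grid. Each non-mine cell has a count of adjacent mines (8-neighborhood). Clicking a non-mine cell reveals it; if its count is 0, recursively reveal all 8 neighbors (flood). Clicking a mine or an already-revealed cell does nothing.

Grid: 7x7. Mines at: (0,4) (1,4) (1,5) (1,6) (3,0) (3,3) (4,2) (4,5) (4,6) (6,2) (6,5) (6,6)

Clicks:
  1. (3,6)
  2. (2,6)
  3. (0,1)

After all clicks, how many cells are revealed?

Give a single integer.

Click 1 (3,6) count=2: revealed 1 new [(3,6)] -> total=1
Click 2 (2,6) count=2: revealed 1 new [(2,6)] -> total=2
Click 3 (0,1) count=0: revealed 12 new [(0,0) (0,1) (0,2) (0,3) (1,0) (1,1) (1,2) (1,3) (2,0) (2,1) (2,2) (2,3)] -> total=14

Answer: 14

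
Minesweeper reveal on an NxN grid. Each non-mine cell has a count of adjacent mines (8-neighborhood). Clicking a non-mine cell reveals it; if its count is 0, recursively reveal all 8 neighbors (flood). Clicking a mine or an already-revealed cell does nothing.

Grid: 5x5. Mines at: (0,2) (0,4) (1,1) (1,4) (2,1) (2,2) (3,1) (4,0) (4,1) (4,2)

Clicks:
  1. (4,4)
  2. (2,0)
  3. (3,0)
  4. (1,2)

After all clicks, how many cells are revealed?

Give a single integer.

Answer: 9

Derivation:
Click 1 (4,4) count=0: revealed 6 new [(2,3) (2,4) (3,3) (3,4) (4,3) (4,4)] -> total=6
Click 2 (2,0) count=3: revealed 1 new [(2,0)] -> total=7
Click 3 (3,0) count=4: revealed 1 new [(3,0)] -> total=8
Click 4 (1,2) count=4: revealed 1 new [(1,2)] -> total=9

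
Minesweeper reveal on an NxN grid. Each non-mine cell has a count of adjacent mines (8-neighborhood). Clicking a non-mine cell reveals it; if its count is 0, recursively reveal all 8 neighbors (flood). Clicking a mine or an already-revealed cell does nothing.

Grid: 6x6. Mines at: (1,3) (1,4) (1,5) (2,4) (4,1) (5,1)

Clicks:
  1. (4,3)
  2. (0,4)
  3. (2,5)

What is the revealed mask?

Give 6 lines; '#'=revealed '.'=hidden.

Answer: ....#.
......
.....#
..####
..####
..####

Derivation:
Click 1 (4,3) count=0: revealed 12 new [(3,2) (3,3) (3,4) (3,5) (4,2) (4,3) (4,4) (4,5) (5,2) (5,3) (5,4) (5,5)] -> total=12
Click 2 (0,4) count=3: revealed 1 new [(0,4)] -> total=13
Click 3 (2,5) count=3: revealed 1 new [(2,5)] -> total=14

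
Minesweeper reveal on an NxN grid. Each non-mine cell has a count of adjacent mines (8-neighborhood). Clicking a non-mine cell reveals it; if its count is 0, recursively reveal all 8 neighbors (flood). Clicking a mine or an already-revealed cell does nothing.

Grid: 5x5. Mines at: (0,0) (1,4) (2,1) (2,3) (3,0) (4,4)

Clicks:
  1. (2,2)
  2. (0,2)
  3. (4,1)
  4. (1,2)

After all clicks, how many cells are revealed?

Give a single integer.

Click 1 (2,2) count=2: revealed 1 new [(2,2)] -> total=1
Click 2 (0,2) count=0: revealed 6 new [(0,1) (0,2) (0,3) (1,1) (1,2) (1,3)] -> total=7
Click 3 (4,1) count=1: revealed 1 new [(4,1)] -> total=8
Click 4 (1,2) count=2: revealed 0 new [(none)] -> total=8

Answer: 8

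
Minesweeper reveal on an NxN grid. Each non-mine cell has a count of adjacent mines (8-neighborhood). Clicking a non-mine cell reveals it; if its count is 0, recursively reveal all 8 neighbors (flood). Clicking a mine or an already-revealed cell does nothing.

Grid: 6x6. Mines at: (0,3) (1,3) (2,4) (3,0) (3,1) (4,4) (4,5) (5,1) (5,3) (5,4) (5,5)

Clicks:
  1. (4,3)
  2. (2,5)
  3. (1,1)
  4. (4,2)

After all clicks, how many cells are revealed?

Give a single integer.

Answer: 12

Derivation:
Click 1 (4,3) count=3: revealed 1 new [(4,3)] -> total=1
Click 2 (2,5) count=1: revealed 1 new [(2,5)] -> total=2
Click 3 (1,1) count=0: revealed 9 new [(0,0) (0,1) (0,2) (1,0) (1,1) (1,2) (2,0) (2,1) (2,2)] -> total=11
Click 4 (4,2) count=3: revealed 1 new [(4,2)] -> total=12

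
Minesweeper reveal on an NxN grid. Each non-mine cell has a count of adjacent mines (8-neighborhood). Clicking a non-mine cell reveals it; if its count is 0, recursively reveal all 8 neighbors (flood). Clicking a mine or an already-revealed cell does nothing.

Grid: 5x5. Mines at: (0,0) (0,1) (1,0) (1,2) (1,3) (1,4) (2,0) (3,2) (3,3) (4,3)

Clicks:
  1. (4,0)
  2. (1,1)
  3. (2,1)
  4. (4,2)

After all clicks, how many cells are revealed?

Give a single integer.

Click 1 (4,0) count=0: revealed 4 new [(3,0) (3,1) (4,0) (4,1)] -> total=4
Click 2 (1,1) count=5: revealed 1 new [(1,1)] -> total=5
Click 3 (2,1) count=4: revealed 1 new [(2,1)] -> total=6
Click 4 (4,2) count=3: revealed 1 new [(4,2)] -> total=7

Answer: 7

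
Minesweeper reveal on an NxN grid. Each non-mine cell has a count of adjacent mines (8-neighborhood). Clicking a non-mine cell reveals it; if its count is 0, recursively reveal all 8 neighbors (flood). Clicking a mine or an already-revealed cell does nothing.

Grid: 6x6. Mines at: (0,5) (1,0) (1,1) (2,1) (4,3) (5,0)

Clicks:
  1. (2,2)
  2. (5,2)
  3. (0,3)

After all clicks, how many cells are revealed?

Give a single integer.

Answer: 20

Derivation:
Click 1 (2,2) count=2: revealed 1 new [(2,2)] -> total=1
Click 2 (5,2) count=1: revealed 1 new [(5,2)] -> total=2
Click 3 (0,3) count=0: revealed 18 new [(0,2) (0,3) (0,4) (1,2) (1,3) (1,4) (1,5) (2,3) (2,4) (2,5) (3,2) (3,3) (3,4) (3,5) (4,4) (4,5) (5,4) (5,5)] -> total=20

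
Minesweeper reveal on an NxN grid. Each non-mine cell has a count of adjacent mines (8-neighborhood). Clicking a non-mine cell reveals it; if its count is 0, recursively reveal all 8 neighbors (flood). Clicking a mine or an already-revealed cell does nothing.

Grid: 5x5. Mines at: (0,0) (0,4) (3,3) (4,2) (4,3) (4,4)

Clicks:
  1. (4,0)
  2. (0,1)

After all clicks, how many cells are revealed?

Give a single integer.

Click 1 (4,0) count=0: revealed 16 new [(0,1) (0,2) (0,3) (1,0) (1,1) (1,2) (1,3) (2,0) (2,1) (2,2) (2,3) (3,0) (3,1) (3,2) (4,0) (4,1)] -> total=16
Click 2 (0,1) count=1: revealed 0 new [(none)] -> total=16

Answer: 16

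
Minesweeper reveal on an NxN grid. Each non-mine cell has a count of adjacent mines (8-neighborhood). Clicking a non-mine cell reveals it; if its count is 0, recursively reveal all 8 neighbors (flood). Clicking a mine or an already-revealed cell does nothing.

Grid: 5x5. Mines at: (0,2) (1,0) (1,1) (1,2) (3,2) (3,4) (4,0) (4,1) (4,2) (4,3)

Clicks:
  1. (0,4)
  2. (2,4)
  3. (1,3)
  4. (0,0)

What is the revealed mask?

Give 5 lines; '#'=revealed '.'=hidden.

Click 1 (0,4) count=0: revealed 6 new [(0,3) (0,4) (1,3) (1,4) (2,3) (2,4)] -> total=6
Click 2 (2,4) count=1: revealed 0 new [(none)] -> total=6
Click 3 (1,3) count=2: revealed 0 new [(none)] -> total=6
Click 4 (0,0) count=2: revealed 1 new [(0,0)] -> total=7

Answer: #..##
...##
...##
.....
.....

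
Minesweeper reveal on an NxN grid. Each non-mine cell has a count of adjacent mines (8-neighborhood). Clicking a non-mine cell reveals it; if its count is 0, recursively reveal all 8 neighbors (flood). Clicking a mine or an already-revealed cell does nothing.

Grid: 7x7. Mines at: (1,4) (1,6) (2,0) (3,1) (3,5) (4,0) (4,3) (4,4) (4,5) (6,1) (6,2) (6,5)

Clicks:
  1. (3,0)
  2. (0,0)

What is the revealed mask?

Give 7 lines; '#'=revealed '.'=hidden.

Answer: ####...
####...
.###...
#......
.......
.......
.......

Derivation:
Click 1 (3,0) count=3: revealed 1 new [(3,0)] -> total=1
Click 2 (0,0) count=0: revealed 11 new [(0,0) (0,1) (0,2) (0,3) (1,0) (1,1) (1,2) (1,3) (2,1) (2,2) (2,3)] -> total=12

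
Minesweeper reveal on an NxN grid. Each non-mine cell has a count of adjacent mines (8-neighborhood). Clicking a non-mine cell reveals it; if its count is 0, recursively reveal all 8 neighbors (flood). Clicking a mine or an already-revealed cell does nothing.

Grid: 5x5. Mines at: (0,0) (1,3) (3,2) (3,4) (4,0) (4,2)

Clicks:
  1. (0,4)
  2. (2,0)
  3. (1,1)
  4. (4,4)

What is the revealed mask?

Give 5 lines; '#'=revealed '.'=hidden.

Answer: ....#
##...
##...
##...
....#

Derivation:
Click 1 (0,4) count=1: revealed 1 new [(0,4)] -> total=1
Click 2 (2,0) count=0: revealed 6 new [(1,0) (1,1) (2,0) (2,1) (3,0) (3,1)] -> total=7
Click 3 (1,1) count=1: revealed 0 new [(none)] -> total=7
Click 4 (4,4) count=1: revealed 1 new [(4,4)] -> total=8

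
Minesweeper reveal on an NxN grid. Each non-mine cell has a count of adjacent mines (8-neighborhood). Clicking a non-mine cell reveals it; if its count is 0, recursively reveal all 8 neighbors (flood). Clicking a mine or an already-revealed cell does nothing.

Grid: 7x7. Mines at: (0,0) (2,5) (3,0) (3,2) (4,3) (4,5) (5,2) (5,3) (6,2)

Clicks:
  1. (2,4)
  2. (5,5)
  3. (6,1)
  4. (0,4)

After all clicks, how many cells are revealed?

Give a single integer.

Click 1 (2,4) count=1: revealed 1 new [(2,4)] -> total=1
Click 2 (5,5) count=1: revealed 1 new [(5,5)] -> total=2
Click 3 (6,1) count=2: revealed 1 new [(6,1)] -> total=3
Click 4 (0,4) count=0: revealed 15 new [(0,1) (0,2) (0,3) (0,4) (0,5) (0,6) (1,1) (1,2) (1,3) (1,4) (1,5) (1,6) (2,1) (2,2) (2,3)] -> total=18

Answer: 18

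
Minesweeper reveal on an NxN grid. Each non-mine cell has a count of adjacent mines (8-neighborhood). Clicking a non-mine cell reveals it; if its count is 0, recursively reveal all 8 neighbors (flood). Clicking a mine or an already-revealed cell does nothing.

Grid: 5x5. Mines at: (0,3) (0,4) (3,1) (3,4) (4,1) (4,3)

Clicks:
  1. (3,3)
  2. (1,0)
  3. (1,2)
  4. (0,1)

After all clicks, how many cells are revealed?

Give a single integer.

Click 1 (3,3) count=2: revealed 1 new [(3,3)] -> total=1
Click 2 (1,0) count=0: revealed 9 new [(0,0) (0,1) (0,2) (1,0) (1,1) (1,2) (2,0) (2,1) (2,2)] -> total=10
Click 3 (1,2) count=1: revealed 0 new [(none)] -> total=10
Click 4 (0,1) count=0: revealed 0 new [(none)] -> total=10

Answer: 10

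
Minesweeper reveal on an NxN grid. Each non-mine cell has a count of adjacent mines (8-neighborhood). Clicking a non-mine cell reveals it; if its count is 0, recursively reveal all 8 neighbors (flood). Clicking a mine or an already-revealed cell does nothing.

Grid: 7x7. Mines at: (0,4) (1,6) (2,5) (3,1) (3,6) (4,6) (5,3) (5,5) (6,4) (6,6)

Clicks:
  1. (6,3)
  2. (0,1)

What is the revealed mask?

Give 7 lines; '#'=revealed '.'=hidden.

Answer: ####...
#####..
#####..
..###..
..###..
.......
...#...

Derivation:
Click 1 (6,3) count=2: revealed 1 new [(6,3)] -> total=1
Click 2 (0,1) count=0: revealed 20 new [(0,0) (0,1) (0,2) (0,3) (1,0) (1,1) (1,2) (1,3) (1,4) (2,0) (2,1) (2,2) (2,3) (2,4) (3,2) (3,3) (3,4) (4,2) (4,3) (4,4)] -> total=21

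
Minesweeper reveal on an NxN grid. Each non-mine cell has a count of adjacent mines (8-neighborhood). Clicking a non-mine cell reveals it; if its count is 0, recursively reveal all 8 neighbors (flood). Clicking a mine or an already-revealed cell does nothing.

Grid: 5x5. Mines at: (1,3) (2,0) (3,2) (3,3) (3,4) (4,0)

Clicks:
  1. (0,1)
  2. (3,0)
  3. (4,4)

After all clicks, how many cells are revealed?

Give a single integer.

Click 1 (0,1) count=0: revealed 6 new [(0,0) (0,1) (0,2) (1,0) (1,1) (1,2)] -> total=6
Click 2 (3,0) count=2: revealed 1 new [(3,0)] -> total=7
Click 3 (4,4) count=2: revealed 1 new [(4,4)] -> total=8

Answer: 8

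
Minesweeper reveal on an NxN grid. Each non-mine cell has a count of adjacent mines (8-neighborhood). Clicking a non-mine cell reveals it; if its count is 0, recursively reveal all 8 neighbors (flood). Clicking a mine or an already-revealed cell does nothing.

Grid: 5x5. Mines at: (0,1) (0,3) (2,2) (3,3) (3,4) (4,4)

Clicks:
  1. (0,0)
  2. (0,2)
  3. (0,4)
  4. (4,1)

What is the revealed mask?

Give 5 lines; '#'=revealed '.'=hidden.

Answer: #.#.#
##...
##...
###..
###..

Derivation:
Click 1 (0,0) count=1: revealed 1 new [(0,0)] -> total=1
Click 2 (0,2) count=2: revealed 1 new [(0,2)] -> total=2
Click 3 (0,4) count=1: revealed 1 new [(0,4)] -> total=3
Click 4 (4,1) count=0: revealed 10 new [(1,0) (1,1) (2,0) (2,1) (3,0) (3,1) (3,2) (4,0) (4,1) (4,2)] -> total=13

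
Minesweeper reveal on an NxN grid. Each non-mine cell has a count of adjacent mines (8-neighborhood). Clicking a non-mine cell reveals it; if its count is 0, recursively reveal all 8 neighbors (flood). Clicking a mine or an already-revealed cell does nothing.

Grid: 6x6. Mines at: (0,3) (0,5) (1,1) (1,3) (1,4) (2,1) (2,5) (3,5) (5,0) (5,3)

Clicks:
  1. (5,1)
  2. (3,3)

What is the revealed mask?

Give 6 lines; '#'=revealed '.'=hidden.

Click 1 (5,1) count=1: revealed 1 new [(5,1)] -> total=1
Click 2 (3,3) count=0: revealed 9 new [(2,2) (2,3) (2,4) (3,2) (3,3) (3,4) (4,2) (4,3) (4,4)] -> total=10

Answer: ......
......
..###.
..###.
..###.
.#....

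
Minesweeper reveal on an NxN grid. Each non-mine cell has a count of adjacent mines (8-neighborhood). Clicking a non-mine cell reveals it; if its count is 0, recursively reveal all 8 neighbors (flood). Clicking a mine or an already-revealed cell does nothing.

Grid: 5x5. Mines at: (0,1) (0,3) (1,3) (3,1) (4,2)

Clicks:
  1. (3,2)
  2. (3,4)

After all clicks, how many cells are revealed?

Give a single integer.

Answer: 7

Derivation:
Click 1 (3,2) count=2: revealed 1 new [(3,2)] -> total=1
Click 2 (3,4) count=0: revealed 6 new [(2,3) (2,4) (3,3) (3,4) (4,3) (4,4)] -> total=7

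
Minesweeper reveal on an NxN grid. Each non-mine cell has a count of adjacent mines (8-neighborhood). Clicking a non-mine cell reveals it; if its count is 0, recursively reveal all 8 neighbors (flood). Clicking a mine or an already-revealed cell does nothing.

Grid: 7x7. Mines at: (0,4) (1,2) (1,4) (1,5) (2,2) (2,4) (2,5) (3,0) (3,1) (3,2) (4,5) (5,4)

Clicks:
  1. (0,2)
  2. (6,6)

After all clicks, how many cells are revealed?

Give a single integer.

Click 1 (0,2) count=1: revealed 1 new [(0,2)] -> total=1
Click 2 (6,6) count=0: revealed 4 new [(5,5) (5,6) (6,5) (6,6)] -> total=5

Answer: 5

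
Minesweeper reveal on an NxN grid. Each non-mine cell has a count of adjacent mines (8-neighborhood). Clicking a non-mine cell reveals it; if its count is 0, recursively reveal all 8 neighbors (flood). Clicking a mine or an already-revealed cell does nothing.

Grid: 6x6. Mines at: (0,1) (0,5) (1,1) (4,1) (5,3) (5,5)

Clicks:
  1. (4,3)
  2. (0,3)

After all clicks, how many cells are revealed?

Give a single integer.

Answer: 19

Derivation:
Click 1 (4,3) count=1: revealed 1 new [(4,3)] -> total=1
Click 2 (0,3) count=0: revealed 18 new [(0,2) (0,3) (0,4) (1,2) (1,3) (1,4) (1,5) (2,2) (2,3) (2,4) (2,5) (3,2) (3,3) (3,4) (3,5) (4,2) (4,4) (4,5)] -> total=19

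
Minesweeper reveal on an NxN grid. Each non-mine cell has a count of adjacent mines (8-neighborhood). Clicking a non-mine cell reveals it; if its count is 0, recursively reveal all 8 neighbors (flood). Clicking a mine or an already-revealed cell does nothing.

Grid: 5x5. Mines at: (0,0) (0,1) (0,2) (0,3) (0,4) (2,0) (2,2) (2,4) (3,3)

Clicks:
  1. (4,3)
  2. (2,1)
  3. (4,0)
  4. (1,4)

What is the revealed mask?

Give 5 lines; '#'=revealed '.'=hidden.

Click 1 (4,3) count=1: revealed 1 new [(4,3)] -> total=1
Click 2 (2,1) count=2: revealed 1 new [(2,1)] -> total=2
Click 3 (4,0) count=0: revealed 6 new [(3,0) (3,1) (3,2) (4,0) (4,1) (4,2)] -> total=8
Click 4 (1,4) count=3: revealed 1 new [(1,4)] -> total=9

Answer: .....
....#
.#...
###..
####.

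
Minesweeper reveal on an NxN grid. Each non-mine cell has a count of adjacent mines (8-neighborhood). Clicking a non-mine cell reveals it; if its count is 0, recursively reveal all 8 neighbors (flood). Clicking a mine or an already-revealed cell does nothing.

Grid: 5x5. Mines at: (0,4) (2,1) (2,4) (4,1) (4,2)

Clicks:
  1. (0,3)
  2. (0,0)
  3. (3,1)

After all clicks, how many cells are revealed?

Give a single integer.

Answer: 9

Derivation:
Click 1 (0,3) count=1: revealed 1 new [(0,3)] -> total=1
Click 2 (0,0) count=0: revealed 7 new [(0,0) (0,1) (0,2) (1,0) (1,1) (1,2) (1,3)] -> total=8
Click 3 (3,1) count=3: revealed 1 new [(3,1)] -> total=9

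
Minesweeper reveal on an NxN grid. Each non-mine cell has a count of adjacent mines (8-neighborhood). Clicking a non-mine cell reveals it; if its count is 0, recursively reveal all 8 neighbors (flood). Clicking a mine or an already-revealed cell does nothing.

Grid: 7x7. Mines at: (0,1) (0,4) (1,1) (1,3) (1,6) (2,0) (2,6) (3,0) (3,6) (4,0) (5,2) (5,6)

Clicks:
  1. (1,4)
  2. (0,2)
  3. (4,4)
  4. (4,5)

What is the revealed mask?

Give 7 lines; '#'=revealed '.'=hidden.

Click 1 (1,4) count=2: revealed 1 new [(1,4)] -> total=1
Click 2 (0,2) count=3: revealed 1 new [(0,2)] -> total=2
Click 3 (4,4) count=0: revealed 21 new [(2,1) (2,2) (2,3) (2,4) (2,5) (3,1) (3,2) (3,3) (3,4) (3,5) (4,1) (4,2) (4,3) (4,4) (4,5) (5,3) (5,4) (5,5) (6,3) (6,4) (6,5)] -> total=23
Click 4 (4,5) count=2: revealed 0 new [(none)] -> total=23

Answer: ..#....
....#..
.#####.
.#####.
.#####.
...###.
...###.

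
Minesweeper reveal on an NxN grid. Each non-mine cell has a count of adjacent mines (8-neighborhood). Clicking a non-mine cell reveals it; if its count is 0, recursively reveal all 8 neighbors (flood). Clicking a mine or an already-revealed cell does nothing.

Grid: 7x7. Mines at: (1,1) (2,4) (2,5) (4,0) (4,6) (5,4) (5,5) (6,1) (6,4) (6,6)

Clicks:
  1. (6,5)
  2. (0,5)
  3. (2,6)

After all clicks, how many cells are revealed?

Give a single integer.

Answer: 12

Derivation:
Click 1 (6,5) count=4: revealed 1 new [(6,5)] -> total=1
Click 2 (0,5) count=0: revealed 10 new [(0,2) (0,3) (0,4) (0,5) (0,6) (1,2) (1,3) (1,4) (1,5) (1,6)] -> total=11
Click 3 (2,6) count=1: revealed 1 new [(2,6)] -> total=12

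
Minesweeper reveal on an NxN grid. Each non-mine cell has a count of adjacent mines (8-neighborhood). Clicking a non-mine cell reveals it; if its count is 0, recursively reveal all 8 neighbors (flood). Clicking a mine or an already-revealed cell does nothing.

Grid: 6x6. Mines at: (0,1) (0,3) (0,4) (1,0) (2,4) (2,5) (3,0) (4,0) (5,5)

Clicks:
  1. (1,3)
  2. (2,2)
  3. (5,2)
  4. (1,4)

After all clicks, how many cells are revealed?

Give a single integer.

Click 1 (1,3) count=3: revealed 1 new [(1,3)] -> total=1
Click 2 (2,2) count=0: revealed 17 new [(1,1) (1,2) (2,1) (2,2) (2,3) (3,1) (3,2) (3,3) (3,4) (4,1) (4,2) (4,3) (4,4) (5,1) (5,2) (5,3) (5,4)] -> total=18
Click 3 (5,2) count=0: revealed 0 new [(none)] -> total=18
Click 4 (1,4) count=4: revealed 1 new [(1,4)] -> total=19

Answer: 19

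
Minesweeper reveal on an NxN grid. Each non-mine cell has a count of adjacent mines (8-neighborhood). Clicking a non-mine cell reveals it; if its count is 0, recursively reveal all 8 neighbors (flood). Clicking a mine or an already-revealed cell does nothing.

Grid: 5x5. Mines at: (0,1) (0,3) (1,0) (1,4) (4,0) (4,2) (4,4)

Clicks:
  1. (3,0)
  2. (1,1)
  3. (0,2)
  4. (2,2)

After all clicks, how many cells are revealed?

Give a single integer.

Click 1 (3,0) count=1: revealed 1 new [(3,0)] -> total=1
Click 2 (1,1) count=2: revealed 1 new [(1,1)] -> total=2
Click 3 (0,2) count=2: revealed 1 new [(0,2)] -> total=3
Click 4 (2,2) count=0: revealed 8 new [(1,2) (1,3) (2,1) (2,2) (2,3) (3,1) (3,2) (3,3)] -> total=11

Answer: 11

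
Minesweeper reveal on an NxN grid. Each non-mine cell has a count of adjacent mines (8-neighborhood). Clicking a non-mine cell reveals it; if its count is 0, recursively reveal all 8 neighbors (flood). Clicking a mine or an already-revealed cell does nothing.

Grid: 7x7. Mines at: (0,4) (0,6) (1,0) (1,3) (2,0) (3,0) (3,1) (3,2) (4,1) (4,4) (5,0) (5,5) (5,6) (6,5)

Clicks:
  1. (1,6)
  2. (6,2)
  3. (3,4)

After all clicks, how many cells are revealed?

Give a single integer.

Click 1 (1,6) count=1: revealed 1 new [(1,6)] -> total=1
Click 2 (6,2) count=0: revealed 8 new [(5,1) (5,2) (5,3) (5,4) (6,1) (6,2) (6,3) (6,4)] -> total=9
Click 3 (3,4) count=1: revealed 1 new [(3,4)] -> total=10

Answer: 10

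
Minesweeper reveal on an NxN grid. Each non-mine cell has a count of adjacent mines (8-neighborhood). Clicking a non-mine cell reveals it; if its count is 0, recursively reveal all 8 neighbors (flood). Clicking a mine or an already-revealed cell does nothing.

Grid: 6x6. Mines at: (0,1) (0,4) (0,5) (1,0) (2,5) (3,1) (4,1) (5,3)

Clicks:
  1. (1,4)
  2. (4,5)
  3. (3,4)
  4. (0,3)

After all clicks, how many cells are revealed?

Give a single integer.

Click 1 (1,4) count=3: revealed 1 new [(1,4)] -> total=1
Click 2 (4,5) count=0: revealed 6 new [(3,4) (3,5) (4,4) (4,5) (5,4) (5,5)] -> total=7
Click 3 (3,4) count=1: revealed 0 new [(none)] -> total=7
Click 4 (0,3) count=1: revealed 1 new [(0,3)] -> total=8

Answer: 8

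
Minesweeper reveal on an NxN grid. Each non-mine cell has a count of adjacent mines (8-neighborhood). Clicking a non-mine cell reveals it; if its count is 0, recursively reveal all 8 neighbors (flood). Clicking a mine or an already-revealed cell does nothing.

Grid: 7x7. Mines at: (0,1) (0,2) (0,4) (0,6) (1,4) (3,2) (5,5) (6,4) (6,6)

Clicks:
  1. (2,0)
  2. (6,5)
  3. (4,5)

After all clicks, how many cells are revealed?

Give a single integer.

Click 1 (2,0) count=0: revealed 18 new [(1,0) (1,1) (2,0) (2,1) (3,0) (3,1) (4,0) (4,1) (4,2) (4,3) (5,0) (5,1) (5,2) (5,3) (6,0) (6,1) (6,2) (6,3)] -> total=18
Click 2 (6,5) count=3: revealed 1 new [(6,5)] -> total=19
Click 3 (4,5) count=1: revealed 1 new [(4,5)] -> total=20

Answer: 20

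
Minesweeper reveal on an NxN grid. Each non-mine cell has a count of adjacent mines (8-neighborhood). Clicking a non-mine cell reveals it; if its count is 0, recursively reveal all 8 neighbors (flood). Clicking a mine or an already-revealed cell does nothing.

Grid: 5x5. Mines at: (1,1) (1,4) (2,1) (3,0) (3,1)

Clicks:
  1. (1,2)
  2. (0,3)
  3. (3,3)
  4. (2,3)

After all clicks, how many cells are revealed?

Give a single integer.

Click 1 (1,2) count=2: revealed 1 new [(1,2)] -> total=1
Click 2 (0,3) count=1: revealed 1 new [(0,3)] -> total=2
Click 3 (3,3) count=0: revealed 9 new [(2,2) (2,3) (2,4) (3,2) (3,3) (3,4) (4,2) (4,3) (4,4)] -> total=11
Click 4 (2,3) count=1: revealed 0 new [(none)] -> total=11

Answer: 11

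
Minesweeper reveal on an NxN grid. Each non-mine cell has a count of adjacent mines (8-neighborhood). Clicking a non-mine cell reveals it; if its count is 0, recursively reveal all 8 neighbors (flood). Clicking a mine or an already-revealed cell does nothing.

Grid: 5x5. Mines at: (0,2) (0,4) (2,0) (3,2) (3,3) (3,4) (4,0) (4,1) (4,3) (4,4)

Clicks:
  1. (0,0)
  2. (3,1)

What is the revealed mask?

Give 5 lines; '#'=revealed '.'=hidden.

Click 1 (0,0) count=0: revealed 4 new [(0,0) (0,1) (1,0) (1,1)] -> total=4
Click 2 (3,1) count=4: revealed 1 new [(3,1)] -> total=5

Answer: ##...
##...
.....
.#...
.....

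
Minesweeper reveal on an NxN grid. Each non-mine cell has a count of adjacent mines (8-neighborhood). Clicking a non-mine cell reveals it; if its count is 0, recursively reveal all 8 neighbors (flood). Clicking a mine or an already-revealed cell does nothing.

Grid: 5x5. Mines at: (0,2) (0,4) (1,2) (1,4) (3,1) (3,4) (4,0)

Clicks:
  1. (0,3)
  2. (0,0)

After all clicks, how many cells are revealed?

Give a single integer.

Click 1 (0,3) count=4: revealed 1 new [(0,3)] -> total=1
Click 2 (0,0) count=0: revealed 6 new [(0,0) (0,1) (1,0) (1,1) (2,0) (2,1)] -> total=7

Answer: 7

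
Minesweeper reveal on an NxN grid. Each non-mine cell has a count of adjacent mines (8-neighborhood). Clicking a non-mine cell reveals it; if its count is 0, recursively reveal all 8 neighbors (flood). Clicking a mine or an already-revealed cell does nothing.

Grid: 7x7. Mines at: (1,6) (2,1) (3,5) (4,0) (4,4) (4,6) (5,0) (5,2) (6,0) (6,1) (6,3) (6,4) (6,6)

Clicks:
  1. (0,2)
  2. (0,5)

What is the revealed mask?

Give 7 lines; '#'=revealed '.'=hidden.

Click 1 (0,2) count=0: revealed 19 new [(0,0) (0,1) (0,2) (0,3) (0,4) (0,5) (1,0) (1,1) (1,2) (1,3) (1,4) (1,5) (2,2) (2,3) (2,4) (2,5) (3,2) (3,3) (3,4)] -> total=19
Click 2 (0,5) count=1: revealed 0 new [(none)] -> total=19

Answer: ######.
######.
..####.
..###..
.......
.......
.......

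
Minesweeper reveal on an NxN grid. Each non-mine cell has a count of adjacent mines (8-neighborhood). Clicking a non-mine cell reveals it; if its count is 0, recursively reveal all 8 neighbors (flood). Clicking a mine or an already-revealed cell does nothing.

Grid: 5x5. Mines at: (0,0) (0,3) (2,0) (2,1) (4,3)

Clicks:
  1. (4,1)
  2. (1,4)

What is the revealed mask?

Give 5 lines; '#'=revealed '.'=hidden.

Click 1 (4,1) count=0: revealed 6 new [(3,0) (3,1) (3,2) (4,0) (4,1) (4,2)] -> total=6
Click 2 (1,4) count=1: revealed 1 new [(1,4)] -> total=7

Answer: .....
....#
.....
###..
###..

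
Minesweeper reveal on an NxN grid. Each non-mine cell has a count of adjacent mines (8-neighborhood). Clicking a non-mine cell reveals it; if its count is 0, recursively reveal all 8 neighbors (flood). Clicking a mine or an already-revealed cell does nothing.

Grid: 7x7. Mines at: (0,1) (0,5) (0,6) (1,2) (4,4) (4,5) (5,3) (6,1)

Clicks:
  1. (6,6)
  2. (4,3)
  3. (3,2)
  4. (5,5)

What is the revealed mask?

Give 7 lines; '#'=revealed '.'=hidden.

Click 1 (6,6) count=0: revealed 6 new [(5,4) (5,5) (5,6) (6,4) (6,5) (6,6)] -> total=6
Click 2 (4,3) count=2: revealed 1 new [(4,3)] -> total=7
Click 3 (3,2) count=0: revealed 16 new [(1,0) (1,1) (2,0) (2,1) (2,2) (2,3) (3,0) (3,1) (3,2) (3,3) (4,0) (4,1) (4,2) (5,0) (5,1) (5,2)] -> total=23
Click 4 (5,5) count=2: revealed 0 new [(none)] -> total=23

Answer: .......
##.....
####...
####...
####...
###.###
....###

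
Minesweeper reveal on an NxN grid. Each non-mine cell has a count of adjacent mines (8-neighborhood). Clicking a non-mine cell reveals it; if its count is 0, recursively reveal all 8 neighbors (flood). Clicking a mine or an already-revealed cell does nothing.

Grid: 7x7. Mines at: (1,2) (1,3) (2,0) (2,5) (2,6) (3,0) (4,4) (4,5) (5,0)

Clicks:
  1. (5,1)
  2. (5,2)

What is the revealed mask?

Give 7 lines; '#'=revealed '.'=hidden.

Click 1 (5,1) count=1: revealed 1 new [(5,1)] -> total=1
Click 2 (5,2) count=0: revealed 20 new [(2,1) (2,2) (2,3) (3,1) (3,2) (3,3) (4,1) (4,2) (4,3) (5,2) (5,3) (5,4) (5,5) (5,6) (6,1) (6,2) (6,3) (6,4) (6,5) (6,6)] -> total=21

Answer: .......
.......
.###...
.###...
.###...
.######
.######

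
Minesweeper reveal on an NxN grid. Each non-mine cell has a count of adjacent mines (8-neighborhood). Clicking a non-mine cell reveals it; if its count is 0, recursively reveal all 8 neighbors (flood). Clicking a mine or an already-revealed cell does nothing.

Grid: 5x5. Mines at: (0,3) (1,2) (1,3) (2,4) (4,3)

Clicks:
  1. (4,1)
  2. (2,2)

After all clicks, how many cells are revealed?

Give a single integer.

Answer: 13

Derivation:
Click 1 (4,1) count=0: revealed 13 new [(0,0) (0,1) (1,0) (1,1) (2,0) (2,1) (2,2) (3,0) (3,1) (3,2) (4,0) (4,1) (4,2)] -> total=13
Click 2 (2,2) count=2: revealed 0 new [(none)] -> total=13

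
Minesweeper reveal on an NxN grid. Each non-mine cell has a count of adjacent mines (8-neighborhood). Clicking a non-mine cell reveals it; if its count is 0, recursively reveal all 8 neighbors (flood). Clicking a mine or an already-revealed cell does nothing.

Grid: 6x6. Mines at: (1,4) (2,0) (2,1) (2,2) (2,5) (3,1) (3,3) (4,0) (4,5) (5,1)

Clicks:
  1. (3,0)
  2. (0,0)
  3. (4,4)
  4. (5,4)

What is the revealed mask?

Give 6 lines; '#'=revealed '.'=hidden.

Answer: ####..
####..
......
#.....
....#.
....#.

Derivation:
Click 1 (3,0) count=4: revealed 1 new [(3,0)] -> total=1
Click 2 (0,0) count=0: revealed 8 new [(0,0) (0,1) (0,2) (0,3) (1,0) (1,1) (1,2) (1,3)] -> total=9
Click 3 (4,4) count=2: revealed 1 new [(4,4)] -> total=10
Click 4 (5,4) count=1: revealed 1 new [(5,4)] -> total=11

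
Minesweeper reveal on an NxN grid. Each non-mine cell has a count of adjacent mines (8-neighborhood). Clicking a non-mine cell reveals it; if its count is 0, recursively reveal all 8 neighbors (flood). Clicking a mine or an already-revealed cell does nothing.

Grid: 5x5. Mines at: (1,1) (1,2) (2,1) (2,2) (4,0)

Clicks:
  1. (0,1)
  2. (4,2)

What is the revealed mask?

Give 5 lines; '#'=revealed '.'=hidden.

Answer: .#.##
...##
...##
.####
.####

Derivation:
Click 1 (0,1) count=2: revealed 1 new [(0,1)] -> total=1
Click 2 (4,2) count=0: revealed 14 new [(0,3) (0,4) (1,3) (1,4) (2,3) (2,4) (3,1) (3,2) (3,3) (3,4) (4,1) (4,2) (4,3) (4,4)] -> total=15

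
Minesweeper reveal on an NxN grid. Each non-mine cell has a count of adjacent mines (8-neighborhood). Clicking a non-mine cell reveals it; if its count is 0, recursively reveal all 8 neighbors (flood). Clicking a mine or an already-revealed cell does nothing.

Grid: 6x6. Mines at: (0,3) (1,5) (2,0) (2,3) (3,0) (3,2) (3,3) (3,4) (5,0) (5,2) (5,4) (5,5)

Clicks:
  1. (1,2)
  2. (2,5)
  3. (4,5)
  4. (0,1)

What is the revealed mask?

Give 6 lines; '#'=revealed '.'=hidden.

Click 1 (1,2) count=2: revealed 1 new [(1,2)] -> total=1
Click 2 (2,5) count=2: revealed 1 new [(2,5)] -> total=2
Click 3 (4,5) count=3: revealed 1 new [(4,5)] -> total=3
Click 4 (0,1) count=0: revealed 5 new [(0,0) (0,1) (0,2) (1,0) (1,1)] -> total=8

Answer: ###...
###...
.....#
......
.....#
......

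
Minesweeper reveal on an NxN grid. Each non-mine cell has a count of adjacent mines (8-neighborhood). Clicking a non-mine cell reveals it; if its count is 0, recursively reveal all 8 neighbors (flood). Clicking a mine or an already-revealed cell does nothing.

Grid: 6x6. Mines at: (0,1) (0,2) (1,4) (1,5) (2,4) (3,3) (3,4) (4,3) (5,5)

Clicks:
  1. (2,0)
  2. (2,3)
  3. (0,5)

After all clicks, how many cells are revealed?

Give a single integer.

Answer: 17

Derivation:
Click 1 (2,0) count=0: revealed 15 new [(1,0) (1,1) (1,2) (2,0) (2,1) (2,2) (3,0) (3,1) (3,2) (4,0) (4,1) (4,2) (5,0) (5,1) (5,2)] -> total=15
Click 2 (2,3) count=4: revealed 1 new [(2,3)] -> total=16
Click 3 (0,5) count=2: revealed 1 new [(0,5)] -> total=17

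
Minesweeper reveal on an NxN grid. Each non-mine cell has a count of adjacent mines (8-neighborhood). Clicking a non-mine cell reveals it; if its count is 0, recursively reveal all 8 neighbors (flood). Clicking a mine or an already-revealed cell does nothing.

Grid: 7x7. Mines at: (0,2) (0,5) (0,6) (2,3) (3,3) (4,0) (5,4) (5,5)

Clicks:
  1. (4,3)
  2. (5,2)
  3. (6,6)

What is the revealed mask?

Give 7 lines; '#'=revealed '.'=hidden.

Answer: .......
.......
.......
.......
.###...
####...
####..#

Derivation:
Click 1 (4,3) count=2: revealed 1 new [(4,3)] -> total=1
Click 2 (5,2) count=0: revealed 10 new [(4,1) (4,2) (5,0) (5,1) (5,2) (5,3) (6,0) (6,1) (6,2) (6,3)] -> total=11
Click 3 (6,6) count=1: revealed 1 new [(6,6)] -> total=12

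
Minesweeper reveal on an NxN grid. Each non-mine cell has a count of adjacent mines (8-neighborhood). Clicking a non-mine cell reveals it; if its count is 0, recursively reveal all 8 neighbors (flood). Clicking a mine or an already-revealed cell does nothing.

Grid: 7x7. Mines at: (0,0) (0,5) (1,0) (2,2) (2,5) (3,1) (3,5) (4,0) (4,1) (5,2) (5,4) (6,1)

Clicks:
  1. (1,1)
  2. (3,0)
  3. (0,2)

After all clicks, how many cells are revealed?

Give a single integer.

Answer: 9

Derivation:
Click 1 (1,1) count=3: revealed 1 new [(1,1)] -> total=1
Click 2 (3,0) count=3: revealed 1 new [(3,0)] -> total=2
Click 3 (0,2) count=0: revealed 7 new [(0,1) (0,2) (0,3) (0,4) (1,2) (1,3) (1,4)] -> total=9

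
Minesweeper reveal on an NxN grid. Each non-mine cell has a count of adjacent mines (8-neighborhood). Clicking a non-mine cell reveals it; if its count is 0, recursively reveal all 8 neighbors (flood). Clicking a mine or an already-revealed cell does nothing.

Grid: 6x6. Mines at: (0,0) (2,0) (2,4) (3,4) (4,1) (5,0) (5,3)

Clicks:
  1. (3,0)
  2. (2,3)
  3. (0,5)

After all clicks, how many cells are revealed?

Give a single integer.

Click 1 (3,0) count=2: revealed 1 new [(3,0)] -> total=1
Click 2 (2,3) count=2: revealed 1 new [(2,3)] -> total=2
Click 3 (0,5) count=0: revealed 15 new [(0,1) (0,2) (0,3) (0,4) (0,5) (1,1) (1,2) (1,3) (1,4) (1,5) (2,1) (2,2) (3,1) (3,2) (3,3)] -> total=17

Answer: 17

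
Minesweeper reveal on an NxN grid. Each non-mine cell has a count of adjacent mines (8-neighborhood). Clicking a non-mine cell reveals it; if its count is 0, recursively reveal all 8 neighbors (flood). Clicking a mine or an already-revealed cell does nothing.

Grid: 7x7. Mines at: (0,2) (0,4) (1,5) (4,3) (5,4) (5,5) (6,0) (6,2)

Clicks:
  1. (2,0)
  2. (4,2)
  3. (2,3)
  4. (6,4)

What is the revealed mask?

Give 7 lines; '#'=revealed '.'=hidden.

Click 1 (2,0) count=0: revealed 23 new [(0,0) (0,1) (1,0) (1,1) (1,2) (1,3) (1,4) (2,0) (2,1) (2,2) (2,3) (2,4) (3,0) (3,1) (3,2) (3,3) (3,4) (4,0) (4,1) (4,2) (5,0) (5,1) (5,2)] -> total=23
Click 2 (4,2) count=1: revealed 0 new [(none)] -> total=23
Click 3 (2,3) count=0: revealed 0 new [(none)] -> total=23
Click 4 (6,4) count=2: revealed 1 new [(6,4)] -> total=24

Answer: ##.....
#####..
#####..
#####..
###....
###....
....#..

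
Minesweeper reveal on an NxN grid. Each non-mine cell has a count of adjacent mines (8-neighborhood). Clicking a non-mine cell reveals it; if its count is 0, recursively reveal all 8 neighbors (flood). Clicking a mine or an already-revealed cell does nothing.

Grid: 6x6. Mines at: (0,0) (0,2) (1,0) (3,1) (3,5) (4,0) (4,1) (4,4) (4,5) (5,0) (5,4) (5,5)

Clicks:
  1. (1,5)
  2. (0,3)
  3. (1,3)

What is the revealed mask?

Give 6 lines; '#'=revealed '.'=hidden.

Answer: ...###
..####
..####
..###.
......
......

Derivation:
Click 1 (1,5) count=0: revealed 14 new [(0,3) (0,4) (0,5) (1,2) (1,3) (1,4) (1,5) (2,2) (2,3) (2,4) (2,5) (3,2) (3,3) (3,4)] -> total=14
Click 2 (0,3) count=1: revealed 0 new [(none)] -> total=14
Click 3 (1,3) count=1: revealed 0 new [(none)] -> total=14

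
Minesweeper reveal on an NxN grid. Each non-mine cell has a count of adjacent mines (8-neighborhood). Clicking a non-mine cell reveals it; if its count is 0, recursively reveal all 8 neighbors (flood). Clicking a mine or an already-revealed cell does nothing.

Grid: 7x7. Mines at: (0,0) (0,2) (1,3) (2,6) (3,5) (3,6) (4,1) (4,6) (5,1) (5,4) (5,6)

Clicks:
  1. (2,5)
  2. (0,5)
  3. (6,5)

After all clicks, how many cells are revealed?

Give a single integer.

Answer: 8

Derivation:
Click 1 (2,5) count=3: revealed 1 new [(2,5)] -> total=1
Click 2 (0,5) count=0: revealed 6 new [(0,4) (0,5) (0,6) (1,4) (1,5) (1,6)] -> total=7
Click 3 (6,5) count=2: revealed 1 new [(6,5)] -> total=8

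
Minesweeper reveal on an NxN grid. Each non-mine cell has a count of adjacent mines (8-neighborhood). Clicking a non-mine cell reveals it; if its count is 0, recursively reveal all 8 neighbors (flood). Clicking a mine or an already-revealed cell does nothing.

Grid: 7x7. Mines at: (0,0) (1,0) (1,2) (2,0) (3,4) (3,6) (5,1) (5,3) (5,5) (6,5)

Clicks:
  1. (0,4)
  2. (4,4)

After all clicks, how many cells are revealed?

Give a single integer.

Click 1 (0,4) count=0: revealed 12 new [(0,3) (0,4) (0,5) (0,6) (1,3) (1,4) (1,5) (1,6) (2,3) (2,4) (2,5) (2,6)] -> total=12
Click 2 (4,4) count=3: revealed 1 new [(4,4)] -> total=13

Answer: 13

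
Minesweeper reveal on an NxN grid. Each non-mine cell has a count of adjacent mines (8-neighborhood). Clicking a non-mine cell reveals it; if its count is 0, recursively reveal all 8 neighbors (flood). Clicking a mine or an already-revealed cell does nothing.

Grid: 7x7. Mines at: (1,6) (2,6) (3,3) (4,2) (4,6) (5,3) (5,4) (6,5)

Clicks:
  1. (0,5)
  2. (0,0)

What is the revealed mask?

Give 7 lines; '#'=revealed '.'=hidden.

Click 1 (0,5) count=1: revealed 1 new [(0,5)] -> total=1
Click 2 (0,0) count=0: revealed 28 new [(0,0) (0,1) (0,2) (0,3) (0,4) (1,0) (1,1) (1,2) (1,3) (1,4) (1,5) (2,0) (2,1) (2,2) (2,3) (2,4) (2,5) (3,0) (3,1) (3,2) (4,0) (4,1) (5,0) (5,1) (5,2) (6,0) (6,1) (6,2)] -> total=29

Answer: ######.
######.
######.
###....
##.....
###....
###....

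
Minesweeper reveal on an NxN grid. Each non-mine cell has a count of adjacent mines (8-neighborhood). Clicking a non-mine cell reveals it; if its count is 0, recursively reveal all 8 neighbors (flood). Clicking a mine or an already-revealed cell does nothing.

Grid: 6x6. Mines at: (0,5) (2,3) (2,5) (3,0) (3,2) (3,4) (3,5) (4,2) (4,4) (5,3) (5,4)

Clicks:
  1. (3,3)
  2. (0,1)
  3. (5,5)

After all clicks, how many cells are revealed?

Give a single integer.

Click 1 (3,3) count=5: revealed 1 new [(3,3)] -> total=1
Click 2 (0,1) count=0: revealed 13 new [(0,0) (0,1) (0,2) (0,3) (0,4) (1,0) (1,1) (1,2) (1,3) (1,4) (2,0) (2,1) (2,2)] -> total=14
Click 3 (5,5) count=2: revealed 1 new [(5,5)] -> total=15

Answer: 15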